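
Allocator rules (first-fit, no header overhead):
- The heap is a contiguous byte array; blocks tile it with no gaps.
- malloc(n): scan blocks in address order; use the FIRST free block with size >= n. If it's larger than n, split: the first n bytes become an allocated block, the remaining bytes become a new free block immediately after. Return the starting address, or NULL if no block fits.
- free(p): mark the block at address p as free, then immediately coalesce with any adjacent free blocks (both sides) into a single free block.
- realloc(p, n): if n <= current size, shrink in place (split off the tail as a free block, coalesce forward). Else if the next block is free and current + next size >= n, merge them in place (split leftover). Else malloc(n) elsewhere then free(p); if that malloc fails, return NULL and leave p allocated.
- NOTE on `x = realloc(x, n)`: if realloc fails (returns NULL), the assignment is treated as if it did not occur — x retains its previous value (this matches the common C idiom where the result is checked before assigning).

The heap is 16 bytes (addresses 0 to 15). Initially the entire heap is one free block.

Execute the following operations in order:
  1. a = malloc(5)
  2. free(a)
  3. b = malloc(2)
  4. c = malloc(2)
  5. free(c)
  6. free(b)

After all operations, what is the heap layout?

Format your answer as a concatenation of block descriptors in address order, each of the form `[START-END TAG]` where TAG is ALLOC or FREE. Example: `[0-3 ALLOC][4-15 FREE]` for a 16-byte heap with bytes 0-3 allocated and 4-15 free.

Answer: [0-15 FREE]

Derivation:
Op 1: a = malloc(5) -> a = 0; heap: [0-4 ALLOC][5-15 FREE]
Op 2: free(a) -> (freed a); heap: [0-15 FREE]
Op 3: b = malloc(2) -> b = 0; heap: [0-1 ALLOC][2-15 FREE]
Op 4: c = malloc(2) -> c = 2; heap: [0-1 ALLOC][2-3 ALLOC][4-15 FREE]
Op 5: free(c) -> (freed c); heap: [0-1 ALLOC][2-15 FREE]
Op 6: free(b) -> (freed b); heap: [0-15 FREE]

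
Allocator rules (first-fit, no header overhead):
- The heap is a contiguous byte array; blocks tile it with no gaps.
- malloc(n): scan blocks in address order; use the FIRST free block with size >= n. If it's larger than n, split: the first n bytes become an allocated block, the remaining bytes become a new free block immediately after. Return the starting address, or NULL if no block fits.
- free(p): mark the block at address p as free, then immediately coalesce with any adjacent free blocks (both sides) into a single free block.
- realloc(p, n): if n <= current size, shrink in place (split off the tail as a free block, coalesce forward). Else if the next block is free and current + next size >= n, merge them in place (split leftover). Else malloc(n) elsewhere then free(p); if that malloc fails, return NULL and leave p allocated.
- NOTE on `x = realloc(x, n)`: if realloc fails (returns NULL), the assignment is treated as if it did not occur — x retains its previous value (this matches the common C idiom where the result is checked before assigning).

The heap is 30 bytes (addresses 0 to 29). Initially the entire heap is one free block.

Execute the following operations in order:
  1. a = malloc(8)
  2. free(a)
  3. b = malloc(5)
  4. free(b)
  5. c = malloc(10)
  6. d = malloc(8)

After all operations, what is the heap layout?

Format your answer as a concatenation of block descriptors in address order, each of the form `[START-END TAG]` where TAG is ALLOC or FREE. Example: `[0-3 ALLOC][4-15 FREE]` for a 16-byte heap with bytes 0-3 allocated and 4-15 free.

Op 1: a = malloc(8) -> a = 0; heap: [0-7 ALLOC][8-29 FREE]
Op 2: free(a) -> (freed a); heap: [0-29 FREE]
Op 3: b = malloc(5) -> b = 0; heap: [0-4 ALLOC][5-29 FREE]
Op 4: free(b) -> (freed b); heap: [0-29 FREE]
Op 5: c = malloc(10) -> c = 0; heap: [0-9 ALLOC][10-29 FREE]
Op 6: d = malloc(8) -> d = 10; heap: [0-9 ALLOC][10-17 ALLOC][18-29 FREE]

Answer: [0-9 ALLOC][10-17 ALLOC][18-29 FREE]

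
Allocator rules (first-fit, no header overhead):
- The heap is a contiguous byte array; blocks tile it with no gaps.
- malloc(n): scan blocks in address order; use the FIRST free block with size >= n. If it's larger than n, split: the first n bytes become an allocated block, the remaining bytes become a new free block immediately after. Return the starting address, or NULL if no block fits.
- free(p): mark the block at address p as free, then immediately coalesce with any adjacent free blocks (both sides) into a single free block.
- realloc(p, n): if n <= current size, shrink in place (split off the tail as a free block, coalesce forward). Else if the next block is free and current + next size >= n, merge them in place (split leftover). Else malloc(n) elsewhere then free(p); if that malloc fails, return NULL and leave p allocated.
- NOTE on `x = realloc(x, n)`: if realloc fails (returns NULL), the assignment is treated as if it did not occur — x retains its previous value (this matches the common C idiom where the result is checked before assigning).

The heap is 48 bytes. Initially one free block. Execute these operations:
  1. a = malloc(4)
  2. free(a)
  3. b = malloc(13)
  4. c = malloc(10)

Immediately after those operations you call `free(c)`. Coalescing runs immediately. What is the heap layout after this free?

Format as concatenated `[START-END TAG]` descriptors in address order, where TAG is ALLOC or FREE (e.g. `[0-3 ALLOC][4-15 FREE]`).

Op 1: a = malloc(4) -> a = 0; heap: [0-3 ALLOC][4-47 FREE]
Op 2: free(a) -> (freed a); heap: [0-47 FREE]
Op 3: b = malloc(13) -> b = 0; heap: [0-12 ALLOC][13-47 FREE]
Op 4: c = malloc(10) -> c = 13; heap: [0-12 ALLOC][13-22 ALLOC][23-47 FREE]
free(c): c = 13 -> block [13-22 ALLOC]; mark free, coalesce with adjacent free neighbors -> [0-12 ALLOC][13-47 FREE]

Answer: [0-12 ALLOC][13-47 FREE]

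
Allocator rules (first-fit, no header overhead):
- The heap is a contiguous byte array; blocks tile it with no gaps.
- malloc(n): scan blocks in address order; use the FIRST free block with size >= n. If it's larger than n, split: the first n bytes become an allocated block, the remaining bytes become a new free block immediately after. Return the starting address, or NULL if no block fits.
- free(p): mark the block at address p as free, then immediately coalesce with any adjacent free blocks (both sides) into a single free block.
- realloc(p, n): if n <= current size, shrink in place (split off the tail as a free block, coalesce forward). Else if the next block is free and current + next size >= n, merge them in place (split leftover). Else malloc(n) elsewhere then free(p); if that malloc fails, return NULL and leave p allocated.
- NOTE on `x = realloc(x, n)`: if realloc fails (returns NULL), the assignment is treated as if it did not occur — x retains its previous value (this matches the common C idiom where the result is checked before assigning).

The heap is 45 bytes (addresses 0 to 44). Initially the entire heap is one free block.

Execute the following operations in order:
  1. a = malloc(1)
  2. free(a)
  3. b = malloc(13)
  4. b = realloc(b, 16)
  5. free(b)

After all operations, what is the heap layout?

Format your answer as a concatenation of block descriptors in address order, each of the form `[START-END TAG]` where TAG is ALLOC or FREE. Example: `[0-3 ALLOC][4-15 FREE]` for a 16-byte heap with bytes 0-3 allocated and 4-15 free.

Op 1: a = malloc(1) -> a = 0; heap: [0-0 ALLOC][1-44 FREE]
Op 2: free(a) -> (freed a); heap: [0-44 FREE]
Op 3: b = malloc(13) -> b = 0; heap: [0-12 ALLOC][13-44 FREE]
Op 4: b = realloc(b, 16) -> b = 0; heap: [0-15 ALLOC][16-44 FREE]
Op 5: free(b) -> (freed b); heap: [0-44 FREE]

Answer: [0-44 FREE]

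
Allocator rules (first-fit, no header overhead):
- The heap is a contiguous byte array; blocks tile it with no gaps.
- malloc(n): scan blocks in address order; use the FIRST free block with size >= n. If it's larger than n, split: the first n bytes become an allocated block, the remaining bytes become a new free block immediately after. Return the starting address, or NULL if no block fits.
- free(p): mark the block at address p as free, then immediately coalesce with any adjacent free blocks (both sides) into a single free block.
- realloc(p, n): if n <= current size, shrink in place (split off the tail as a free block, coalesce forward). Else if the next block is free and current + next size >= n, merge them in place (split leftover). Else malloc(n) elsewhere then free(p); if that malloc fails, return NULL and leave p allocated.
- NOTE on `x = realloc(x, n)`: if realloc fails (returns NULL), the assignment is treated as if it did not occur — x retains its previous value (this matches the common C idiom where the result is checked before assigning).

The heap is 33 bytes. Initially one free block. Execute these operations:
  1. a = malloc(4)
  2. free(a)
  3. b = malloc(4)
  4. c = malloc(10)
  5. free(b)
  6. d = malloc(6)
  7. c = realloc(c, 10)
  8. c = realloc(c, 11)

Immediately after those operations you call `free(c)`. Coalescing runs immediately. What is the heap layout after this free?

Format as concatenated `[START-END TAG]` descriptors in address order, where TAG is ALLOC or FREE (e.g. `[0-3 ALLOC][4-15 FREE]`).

Answer: [0-13 FREE][14-19 ALLOC][20-32 FREE]

Derivation:
Op 1: a = malloc(4) -> a = 0; heap: [0-3 ALLOC][4-32 FREE]
Op 2: free(a) -> (freed a); heap: [0-32 FREE]
Op 3: b = malloc(4) -> b = 0; heap: [0-3 ALLOC][4-32 FREE]
Op 4: c = malloc(10) -> c = 4; heap: [0-3 ALLOC][4-13 ALLOC][14-32 FREE]
Op 5: free(b) -> (freed b); heap: [0-3 FREE][4-13 ALLOC][14-32 FREE]
Op 6: d = malloc(6) -> d = 14; heap: [0-3 FREE][4-13 ALLOC][14-19 ALLOC][20-32 FREE]
Op 7: c = realloc(c, 10) -> c = 4; heap: [0-3 FREE][4-13 ALLOC][14-19 ALLOC][20-32 FREE]
Op 8: c = realloc(c, 11) -> c = 20; heap: [0-13 FREE][14-19 ALLOC][20-30 ALLOC][31-32 FREE]
free(c): c = 20 -> block [20-30 ALLOC]; mark free, coalesce with adjacent free neighbors -> [0-13 FREE][14-19 ALLOC][20-32 FREE]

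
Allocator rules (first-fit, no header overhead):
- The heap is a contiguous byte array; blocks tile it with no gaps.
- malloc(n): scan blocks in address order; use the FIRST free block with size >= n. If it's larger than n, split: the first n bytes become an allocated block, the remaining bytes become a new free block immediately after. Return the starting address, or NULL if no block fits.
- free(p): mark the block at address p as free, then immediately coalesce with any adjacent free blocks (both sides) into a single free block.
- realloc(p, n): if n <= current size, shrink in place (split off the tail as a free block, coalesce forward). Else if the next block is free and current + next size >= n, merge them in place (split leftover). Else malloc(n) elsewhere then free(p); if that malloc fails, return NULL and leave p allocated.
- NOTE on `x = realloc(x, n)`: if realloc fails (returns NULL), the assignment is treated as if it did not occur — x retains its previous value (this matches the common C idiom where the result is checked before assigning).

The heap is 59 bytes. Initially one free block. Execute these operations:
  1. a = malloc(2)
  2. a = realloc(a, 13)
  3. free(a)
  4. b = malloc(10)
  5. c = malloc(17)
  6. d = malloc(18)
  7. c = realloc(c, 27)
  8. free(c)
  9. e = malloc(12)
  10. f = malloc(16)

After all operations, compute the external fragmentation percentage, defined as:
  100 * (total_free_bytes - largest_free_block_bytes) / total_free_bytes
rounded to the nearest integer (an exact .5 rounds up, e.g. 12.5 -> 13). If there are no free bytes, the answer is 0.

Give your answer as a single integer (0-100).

Op 1: a = malloc(2) -> a = 0; heap: [0-1 ALLOC][2-58 FREE]
Op 2: a = realloc(a, 13) -> a = 0; heap: [0-12 ALLOC][13-58 FREE]
Op 3: free(a) -> (freed a); heap: [0-58 FREE]
Op 4: b = malloc(10) -> b = 0; heap: [0-9 ALLOC][10-58 FREE]
Op 5: c = malloc(17) -> c = 10; heap: [0-9 ALLOC][10-26 ALLOC][27-58 FREE]
Op 6: d = malloc(18) -> d = 27; heap: [0-9 ALLOC][10-26 ALLOC][27-44 ALLOC][45-58 FREE]
Op 7: c = realloc(c, 27) -> NULL (c unchanged); heap: [0-9 ALLOC][10-26 ALLOC][27-44 ALLOC][45-58 FREE]
Op 8: free(c) -> (freed c); heap: [0-9 ALLOC][10-26 FREE][27-44 ALLOC][45-58 FREE]
Op 9: e = malloc(12) -> e = 10; heap: [0-9 ALLOC][10-21 ALLOC][22-26 FREE][27-44 ALLOC][45-58 FREE]
Op 10: f = malloc(16) -> f = NULL; heap: [0-9 ALLOC][10-21 ALLOC][22-26 FREE][27-44 ALLOC][45-58 FREE]
Free blocks: [5 14] total_free=19 largest=14 -> 100*(19-14)/19 = 500/19 ≈ 26.316 -> rounds to 26

Answer: 26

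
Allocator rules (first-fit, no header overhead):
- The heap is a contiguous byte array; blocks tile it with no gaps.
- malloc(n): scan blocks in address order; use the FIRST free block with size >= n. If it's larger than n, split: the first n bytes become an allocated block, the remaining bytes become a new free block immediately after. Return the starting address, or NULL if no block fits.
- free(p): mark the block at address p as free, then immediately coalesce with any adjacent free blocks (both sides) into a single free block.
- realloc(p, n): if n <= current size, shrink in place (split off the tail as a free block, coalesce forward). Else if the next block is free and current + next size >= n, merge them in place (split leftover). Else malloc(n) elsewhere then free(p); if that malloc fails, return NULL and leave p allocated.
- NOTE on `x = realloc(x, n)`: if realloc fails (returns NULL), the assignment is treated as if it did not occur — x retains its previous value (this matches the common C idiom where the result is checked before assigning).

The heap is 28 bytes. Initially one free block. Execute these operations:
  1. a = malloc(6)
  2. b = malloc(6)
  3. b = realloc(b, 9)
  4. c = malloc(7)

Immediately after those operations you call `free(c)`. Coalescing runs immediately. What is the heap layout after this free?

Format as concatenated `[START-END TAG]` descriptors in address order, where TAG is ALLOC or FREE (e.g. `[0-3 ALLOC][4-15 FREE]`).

Answer: [0-5 ALLOC][6-14 ALLOC][15-27 FREE]

Derivation:
Op 1: a = malloc(6) -> a = 0; heap: [0-5 ALLOC][6-27 FREE]
Op 2: b = malloc(6) -> b = 6; heap: [0-5 ALLOC][6-11 ALLOC][12-27 FREE]
Op 3: b = realloc(b, 9) -> b = 6; heap: [0-5 ALLOC][6-14 ALLOC][15-27 FREE]
Op 4: c = malloc(7) -> c = 15; heap: [0-5 ALLOC][6-14 ALLOC][15-21 ALLOC][22-27 FREE]
free(c): c = 15 -> block [15-21 ALLOC]; mark free, coalesce with adjacent free neighbors -> [0-5 ALLOC][6-14 ALLOC][15-27 FREE]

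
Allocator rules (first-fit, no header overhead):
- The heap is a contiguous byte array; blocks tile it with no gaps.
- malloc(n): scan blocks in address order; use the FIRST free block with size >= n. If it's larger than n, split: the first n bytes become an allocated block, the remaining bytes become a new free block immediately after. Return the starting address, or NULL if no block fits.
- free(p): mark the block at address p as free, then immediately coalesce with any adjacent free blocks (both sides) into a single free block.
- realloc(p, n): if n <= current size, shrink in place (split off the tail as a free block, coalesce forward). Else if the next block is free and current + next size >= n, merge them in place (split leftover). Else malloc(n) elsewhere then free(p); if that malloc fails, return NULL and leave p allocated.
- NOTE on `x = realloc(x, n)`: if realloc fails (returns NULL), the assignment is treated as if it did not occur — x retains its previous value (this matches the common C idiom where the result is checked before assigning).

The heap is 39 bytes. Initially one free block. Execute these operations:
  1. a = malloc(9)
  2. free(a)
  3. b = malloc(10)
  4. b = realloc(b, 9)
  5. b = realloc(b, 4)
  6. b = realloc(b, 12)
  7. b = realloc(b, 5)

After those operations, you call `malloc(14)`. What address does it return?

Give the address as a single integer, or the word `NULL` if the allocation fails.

Answer: 5

Derivation:
Op 1: a = malloc(9) -> a = 0; heap: [0-8 ALLOC][9-38 FREE]
Op 2: free(a) -> (freed a); heap: [0-38 FREE]
Op 3: b = malloc(10) -> b = 0; heap: [0-9 ALLOC][10-38 FREE]
Op 4: b = realloc(b, 9) -> b = 0; heap: [0-8 ALLOC][9-38 FREE]
Op 5: b = realloc(b, 4) -> b = 0; heap: [0-3 ALLOC][4-38 FREE]
Op 6: b = realloc(b, 12) -> b = 0; heap: [0-11 ALLOC][12-38 FREE]
Op 7: b = realloc(b, 5) -> b = 0; heap: [0-4 ALLOC][5-38 FREE]
malloc(14): first-fit scan over [0-4 ALLOC][5-38 FREE] -> 5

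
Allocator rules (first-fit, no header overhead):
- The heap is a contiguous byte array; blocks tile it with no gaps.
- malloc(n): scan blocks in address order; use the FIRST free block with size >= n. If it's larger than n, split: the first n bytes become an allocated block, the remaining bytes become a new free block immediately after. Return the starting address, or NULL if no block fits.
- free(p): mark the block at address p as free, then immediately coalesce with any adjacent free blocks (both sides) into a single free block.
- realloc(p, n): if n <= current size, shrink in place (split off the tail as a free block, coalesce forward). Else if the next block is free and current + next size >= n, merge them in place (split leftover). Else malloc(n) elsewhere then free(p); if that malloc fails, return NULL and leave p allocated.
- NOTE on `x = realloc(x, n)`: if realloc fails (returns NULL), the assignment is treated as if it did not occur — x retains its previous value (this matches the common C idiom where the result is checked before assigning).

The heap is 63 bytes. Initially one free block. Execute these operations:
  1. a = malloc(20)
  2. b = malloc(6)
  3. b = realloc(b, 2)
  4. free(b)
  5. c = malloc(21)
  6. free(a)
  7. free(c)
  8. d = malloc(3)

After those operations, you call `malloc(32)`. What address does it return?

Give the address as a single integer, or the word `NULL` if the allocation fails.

Op 1: a = malloc(20) -> a = 0; heap: [0-19 ALLOC][20-62 FREE]
Op 2: b = malloc(6) -> b = 20; heap: [0-19 ALLOC][20-25 ALLOC][26-62 FREE]
Op 3: b = realloc(b, 2) -> b = 20; heap: [0-19 ALLOC][20-21 ALLOC][22-62 FREE]
Op 4: free(b) -> (freed b); heap: [0-19 ALLOC][20-62 FREE]
Op 5: c = malloc(21) -> c = 20; heap: [0-19 ALLOC][20-40 ALLOC][41-62 FREE]
Op 6: free(a) -> (freed a); heap: [0-19 FREE][20-40 ALLOC][41-62 FREE]
Op 7: free(c) -> (freed c); heap: [0-62 FREE]
Op 8: d = malloc(3) -> d = 0; heap: [0-2 ALLOC][3-62 FREE]
malloc(32): first-fit scan over [0-2 ALLOC][3-62 FREE] -> 3

Answer: 3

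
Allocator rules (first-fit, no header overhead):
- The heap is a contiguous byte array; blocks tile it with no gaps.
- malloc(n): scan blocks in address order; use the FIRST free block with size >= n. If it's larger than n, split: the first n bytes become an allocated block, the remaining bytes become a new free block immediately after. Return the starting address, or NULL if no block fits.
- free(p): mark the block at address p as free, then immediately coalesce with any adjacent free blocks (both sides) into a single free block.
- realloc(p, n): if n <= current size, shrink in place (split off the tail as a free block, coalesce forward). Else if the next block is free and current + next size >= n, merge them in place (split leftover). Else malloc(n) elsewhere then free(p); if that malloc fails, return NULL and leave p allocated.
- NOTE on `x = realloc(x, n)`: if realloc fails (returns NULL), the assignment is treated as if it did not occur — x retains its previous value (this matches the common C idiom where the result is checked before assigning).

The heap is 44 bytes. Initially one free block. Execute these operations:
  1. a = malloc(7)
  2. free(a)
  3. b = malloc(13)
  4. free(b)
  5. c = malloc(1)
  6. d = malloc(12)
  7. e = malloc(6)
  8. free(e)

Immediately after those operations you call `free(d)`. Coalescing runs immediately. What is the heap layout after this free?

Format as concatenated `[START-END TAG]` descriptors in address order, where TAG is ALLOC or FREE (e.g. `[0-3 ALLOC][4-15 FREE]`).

Answer: [0-0 ALLOC][1-43 FREE]

Derivation:
Op 1: a = malloc(7) -> a = 0; heap: [0-6 ALLOC][7-43 FREE]
Op 2: free(a) -> (freed a); heap: [0-43 FREE]
Op 3: b = malloc(13) -> b = 0; heap: [0-12 ALLOC][13-43 FREE]
Op 4: free(b) -> (freed b); heap: [0-43 FREE]
Op 5: c = malloc(1) -> c = 0; heap: [0-0 ALLOC][1-43 FREE]
Op 6: d = malloc(12) -> d = 1; heap: [0-0 ALLOC][1-12 ALLOC][13-43 FREE]
Op 7: e = malloc(6) -> e = 13; heap: [0-0 ALLOC][1-12 ALLOC][13-18 ALLOC][19-43 FREE]
Op 8: free(e) -> (freed e); heap: [0-0 ALLOC][1-12 ALLOC][13-43 FREE]
free(d): d = 1 -> block [1-12 ALLOC]; mark free, coalesce with adjacent free neighbors -> [0-0 ALLOC][1-43 FREE]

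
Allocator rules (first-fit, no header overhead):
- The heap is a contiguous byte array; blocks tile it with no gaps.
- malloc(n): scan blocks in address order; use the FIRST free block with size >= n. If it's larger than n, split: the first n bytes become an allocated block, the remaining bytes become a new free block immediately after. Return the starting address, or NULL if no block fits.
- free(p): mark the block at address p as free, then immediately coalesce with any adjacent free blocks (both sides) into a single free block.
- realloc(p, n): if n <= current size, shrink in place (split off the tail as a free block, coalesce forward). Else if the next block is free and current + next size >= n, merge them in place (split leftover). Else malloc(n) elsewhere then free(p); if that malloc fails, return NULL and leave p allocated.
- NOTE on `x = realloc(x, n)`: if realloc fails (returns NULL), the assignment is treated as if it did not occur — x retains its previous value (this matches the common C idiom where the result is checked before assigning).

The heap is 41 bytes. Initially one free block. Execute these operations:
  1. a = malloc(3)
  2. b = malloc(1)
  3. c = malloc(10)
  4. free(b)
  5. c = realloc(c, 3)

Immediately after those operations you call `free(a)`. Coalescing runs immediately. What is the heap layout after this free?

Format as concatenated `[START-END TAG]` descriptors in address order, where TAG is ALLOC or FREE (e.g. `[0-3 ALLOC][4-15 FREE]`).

Answer: [0-3 FREE][4-6 ALLOC][7-40 FREE]

Derivation:
Op 1: a = malloc(3) -> a = 0; heap: [0-2 ALLOC][3-40 FREE]
Op 2: b = malloc(1) -> b = 3; heap: [0-2 ALLOC][3-3 ALLOC][4-40 FREE]
Op 3: c = malloc(10) -> c = 4; heap: [0-2 ALLOC][3-3 ALLOC][4-13 ALLOC][14-40 FREE]
Op 4: free(b) -> (freed b); heap: [0-2 ALLOC][3-3 FREE][4-13 ALLOC][14-40 FREE]
Op 5: c = realloc(c, 3) -> c = 4; heap: [0-2 ALLOC][3-3 FREE][4-6 ALLOC][7-40 FREE]
free(a): a = 0 -> block [0-2 ALLOC]; mark free, coalesce with adjacent free neighbors -> [0-3 FREE][4-6 ALLOC][7-40 FREE]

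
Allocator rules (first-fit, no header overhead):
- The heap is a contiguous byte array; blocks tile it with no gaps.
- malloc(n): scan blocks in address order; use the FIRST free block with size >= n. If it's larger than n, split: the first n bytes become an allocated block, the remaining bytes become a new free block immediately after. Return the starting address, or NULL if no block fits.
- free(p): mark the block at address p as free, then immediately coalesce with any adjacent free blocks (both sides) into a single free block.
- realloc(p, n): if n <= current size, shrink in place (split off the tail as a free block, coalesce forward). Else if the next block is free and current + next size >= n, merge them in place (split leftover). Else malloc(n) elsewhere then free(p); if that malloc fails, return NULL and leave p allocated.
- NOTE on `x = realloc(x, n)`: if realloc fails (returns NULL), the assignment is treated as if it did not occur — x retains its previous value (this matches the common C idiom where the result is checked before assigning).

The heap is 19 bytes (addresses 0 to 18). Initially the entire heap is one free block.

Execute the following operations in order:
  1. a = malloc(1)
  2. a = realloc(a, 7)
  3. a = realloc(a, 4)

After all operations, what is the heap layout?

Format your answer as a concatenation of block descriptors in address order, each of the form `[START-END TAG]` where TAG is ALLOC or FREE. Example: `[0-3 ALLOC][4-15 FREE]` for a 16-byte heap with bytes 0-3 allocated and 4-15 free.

Op 1: a = malloc(1) -> a = 0; heap: [0-0 ALLOC][1-18 FREE]
Op 2: a = realloc(a, 7) -> a = 0; heap: [0-6 ALLOC][7-18 FREE]
Op 3: a = realloc(a, 4) -> a = 0; heap: [0-3 ALLOC][4-18 FREE]

Answer: [0-3 ALLOC][4-18 FREE]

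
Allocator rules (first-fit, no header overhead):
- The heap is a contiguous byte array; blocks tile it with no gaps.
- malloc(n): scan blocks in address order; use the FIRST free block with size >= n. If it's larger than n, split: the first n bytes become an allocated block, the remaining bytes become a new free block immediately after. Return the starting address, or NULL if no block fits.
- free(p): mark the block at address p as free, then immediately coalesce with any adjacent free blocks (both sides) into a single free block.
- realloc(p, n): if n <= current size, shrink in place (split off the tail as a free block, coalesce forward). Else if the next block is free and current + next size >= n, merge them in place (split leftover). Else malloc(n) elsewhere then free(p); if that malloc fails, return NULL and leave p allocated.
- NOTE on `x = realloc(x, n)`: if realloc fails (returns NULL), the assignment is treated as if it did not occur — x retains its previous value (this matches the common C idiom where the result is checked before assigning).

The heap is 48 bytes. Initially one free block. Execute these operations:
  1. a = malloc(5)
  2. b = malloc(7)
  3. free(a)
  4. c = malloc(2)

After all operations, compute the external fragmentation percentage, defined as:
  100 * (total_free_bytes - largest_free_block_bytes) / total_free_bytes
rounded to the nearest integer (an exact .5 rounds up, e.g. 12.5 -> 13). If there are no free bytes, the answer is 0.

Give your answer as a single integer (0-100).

Answer: 8

Derivation:
Op 1: a = malloc(5) -> a = 0; heap: [0-4 ALLOC][5-47 FREE]
Op 2: b = malloc(7) -> b = 5; heap: [0-4 ALLOC][5-11 ALLOC][12-47 FREE]
Op 3: free(a) -> (freed a); heap: [0-4 FREE][5-11 ALLOC][12-47 FREE]
Op 4: c = malloc(2) -> c = 0; heap: [0-1 ALLOC][2-4 FREE][5-11 ALLOC][12-47 FREE]
Free blocks: [3 36] total_free=39 largest=36 -> 100*(39-36)/39 = 300/39 ≈ 7.692 -> rounds to 8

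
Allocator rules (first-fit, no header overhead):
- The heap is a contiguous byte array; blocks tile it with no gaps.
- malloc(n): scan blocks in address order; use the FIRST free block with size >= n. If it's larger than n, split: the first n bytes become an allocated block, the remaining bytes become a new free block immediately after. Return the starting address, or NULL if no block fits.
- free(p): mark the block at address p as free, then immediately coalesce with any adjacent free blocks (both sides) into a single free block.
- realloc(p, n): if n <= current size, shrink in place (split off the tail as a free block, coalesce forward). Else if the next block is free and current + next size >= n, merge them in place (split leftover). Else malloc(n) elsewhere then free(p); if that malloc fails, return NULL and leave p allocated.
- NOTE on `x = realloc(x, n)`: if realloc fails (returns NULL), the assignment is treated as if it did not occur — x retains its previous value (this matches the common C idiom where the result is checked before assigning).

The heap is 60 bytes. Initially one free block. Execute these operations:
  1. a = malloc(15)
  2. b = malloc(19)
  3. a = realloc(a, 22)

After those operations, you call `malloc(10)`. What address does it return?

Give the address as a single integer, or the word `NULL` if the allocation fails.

Op 1: a = malloc(15) -> a = 0; heap: [0-14 ALLOC][15-59 FREE]
Op 2: b = malloc(19) -> b = 15; heap: [0-14 ALLOC][15-33 ALLOC][34-59 FREE]
Op 3: a = realloc(a, 22) -> a = 34; heap: [0-14 FREE][15-33 ALLOC][34-55 ALLOC][56-59 FREE]
malloc(10): first-fit scan over [0-14 FREE][15-33 ALLOC][34-55 ALLOC][56-59 FREE] -> 0

Answer: 0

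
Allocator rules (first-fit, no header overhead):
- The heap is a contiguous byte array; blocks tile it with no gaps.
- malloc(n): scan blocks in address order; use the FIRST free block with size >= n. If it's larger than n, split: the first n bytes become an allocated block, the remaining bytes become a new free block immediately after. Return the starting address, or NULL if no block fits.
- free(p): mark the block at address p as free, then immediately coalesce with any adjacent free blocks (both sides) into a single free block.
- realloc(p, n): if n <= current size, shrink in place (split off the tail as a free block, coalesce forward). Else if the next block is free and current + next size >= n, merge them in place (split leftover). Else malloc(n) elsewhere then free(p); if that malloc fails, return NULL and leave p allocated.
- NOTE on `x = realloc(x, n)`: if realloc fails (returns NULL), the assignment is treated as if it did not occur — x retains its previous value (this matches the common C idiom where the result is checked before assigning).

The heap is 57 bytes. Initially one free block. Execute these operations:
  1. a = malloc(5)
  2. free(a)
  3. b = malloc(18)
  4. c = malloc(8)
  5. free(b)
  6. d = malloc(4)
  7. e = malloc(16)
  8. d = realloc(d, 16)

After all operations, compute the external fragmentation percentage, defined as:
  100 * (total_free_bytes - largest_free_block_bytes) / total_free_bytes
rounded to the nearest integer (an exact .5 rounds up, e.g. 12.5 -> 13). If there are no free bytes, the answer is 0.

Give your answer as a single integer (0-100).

Answer: 12

Derivation:
Op 1: a = malloc(5) -> a = 0; heap: [0-4 ALLOC][5-56 FREE]
Op 2: free(a) -> (freed a); heap: [0-56 FREE]
Op 3: b = malloc(18) -> b = 0; heap: [0-17 ALLOC][18-56 FREE]
Op 4: c = malloc(8) -> c = 18; heap: [0-17 ALLOC][18-25 ALLOC][26-56 FREE]
Op 5: free(b) -> (freed b); heap: [0-17 FREE][18-25 ALLOC][26-56 FREE]
Op 6: d = malloc(4) -> d = 0; heap: [0-3 ALLOC][4-17 FREE][18-25 ALLOC][26-56 FREE]
Op 7: e = malloc(16) -> e = 26; heap: [0-3 ALLOC][4-17 FREE][18-25 ALLOC][26-41 ALLOC][42-56 FREE]
Op 8: d = realloc(d, 16) -> d = 0; heap: [0-15 ALLOC][16-17 FREE][18-25 ALLOC][26-41 ALLOC][42-56 FREE]
Free blocks: [2 15] total_free=17 largest=15 -> 100*(17-15)/17 = 200/17 ≈ 11.765 -> rounds to 12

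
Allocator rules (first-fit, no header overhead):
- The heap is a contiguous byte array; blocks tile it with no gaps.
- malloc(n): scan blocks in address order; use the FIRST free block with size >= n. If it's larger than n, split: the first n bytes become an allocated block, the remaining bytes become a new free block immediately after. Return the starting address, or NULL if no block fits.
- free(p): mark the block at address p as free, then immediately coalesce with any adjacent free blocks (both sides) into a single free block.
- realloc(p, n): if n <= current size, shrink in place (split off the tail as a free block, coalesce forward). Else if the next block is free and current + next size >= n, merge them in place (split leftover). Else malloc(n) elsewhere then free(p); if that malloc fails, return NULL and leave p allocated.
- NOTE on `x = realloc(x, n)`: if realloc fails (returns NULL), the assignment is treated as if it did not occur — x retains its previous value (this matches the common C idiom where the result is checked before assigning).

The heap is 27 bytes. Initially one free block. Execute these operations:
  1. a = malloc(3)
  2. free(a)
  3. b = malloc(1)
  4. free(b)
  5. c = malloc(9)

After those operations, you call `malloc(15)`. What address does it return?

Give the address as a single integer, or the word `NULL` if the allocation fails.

Op 1: a = malloc(3) -> a = 0; heap: [0-2 ALLOC][3-26 FREE]
Op 2: free(a) -> (freed a); heap: [0-26 FREE]
Op 3: b = malloc(1) -> b = 0; heap: [0-0 ALLOC][1-26 FREE]
Op 4: free(b) -> (freed b); heap: [0-26 FREE]
Op 5: c = malloc(9) -> c = 0; heap: [0-8 ALLOC][9-26 FREE]
malloc(15): first-fit scan over [0-8 ALLOC][9-26 FREE] -> 9

Answer: 9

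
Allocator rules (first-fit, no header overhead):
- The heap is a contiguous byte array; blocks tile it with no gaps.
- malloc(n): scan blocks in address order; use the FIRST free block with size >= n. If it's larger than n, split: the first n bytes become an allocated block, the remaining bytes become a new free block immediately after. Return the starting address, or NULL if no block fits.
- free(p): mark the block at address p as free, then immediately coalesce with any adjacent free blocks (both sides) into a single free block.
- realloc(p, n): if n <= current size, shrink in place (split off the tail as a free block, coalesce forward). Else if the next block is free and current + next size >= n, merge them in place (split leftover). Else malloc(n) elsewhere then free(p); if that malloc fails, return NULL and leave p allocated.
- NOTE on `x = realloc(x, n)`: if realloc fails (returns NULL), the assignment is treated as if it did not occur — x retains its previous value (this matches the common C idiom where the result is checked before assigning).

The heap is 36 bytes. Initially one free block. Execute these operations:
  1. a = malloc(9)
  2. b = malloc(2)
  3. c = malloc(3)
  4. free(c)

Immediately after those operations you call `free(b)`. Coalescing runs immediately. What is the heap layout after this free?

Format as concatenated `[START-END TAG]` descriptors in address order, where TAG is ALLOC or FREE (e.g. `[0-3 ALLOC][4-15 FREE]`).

Op 1: a = malloc(9) -> a = 0; heap: [0-8 ALLOC][9-35 FREE]
Op 2: b = malloc(2) -> b = 9; heap: [0-8 ALLOC][9-10 ALLOC][11-35 FREE]
Op 3: c = malloc(3) -> c = 11; heap: [0-8 ALLOC][9-10 ALLOC][11-13 ALLOC][14-35 FREE]
Op 4: free(c) -> (freed c); heap: [0-8 ALLOC][9-10 ALLOC][11-35 FREE]
free(b): b = 9 -> block [9-10 ALLOC]; mark free, coalesce with adjacent free neighbors -> [0-8 ALLOC][9-35 FREE]

Answer: [0-8 ALLOC][9-35 FREE]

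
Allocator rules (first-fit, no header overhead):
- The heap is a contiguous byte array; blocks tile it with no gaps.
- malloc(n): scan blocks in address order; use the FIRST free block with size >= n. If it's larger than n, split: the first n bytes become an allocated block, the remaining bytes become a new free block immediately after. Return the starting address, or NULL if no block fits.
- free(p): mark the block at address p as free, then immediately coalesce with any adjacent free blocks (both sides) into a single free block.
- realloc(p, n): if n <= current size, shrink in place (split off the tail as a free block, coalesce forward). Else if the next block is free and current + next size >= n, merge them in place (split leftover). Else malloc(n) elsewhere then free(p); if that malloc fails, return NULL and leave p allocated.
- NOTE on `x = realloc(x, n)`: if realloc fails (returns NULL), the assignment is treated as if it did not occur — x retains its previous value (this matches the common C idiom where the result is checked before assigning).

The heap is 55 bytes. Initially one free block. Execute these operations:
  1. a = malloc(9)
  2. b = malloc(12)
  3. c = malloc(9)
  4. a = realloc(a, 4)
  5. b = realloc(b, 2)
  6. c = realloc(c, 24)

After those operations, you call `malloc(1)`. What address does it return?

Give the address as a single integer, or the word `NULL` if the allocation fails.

Op 1: a = malloc(9) -> a = 0; heap: [0-8 ALLOC][9-54 FREE]
Op 2: b = malloc(12) -> b = 9; heap: [0-8 ALLOC][9-20 ALLOC][21-54 FREE]
Op 3: c = malloc(9) -> c = 21; heap: [0-8 ALLOC][9-20 ALLOC][21-29 ALLOC][30-54 FREE]
Op 4: a = realloc(a, 4) -> a = 0; heap: [0-3 ALLOC][4-8 FREE][9-20 ALLOC][21-29 ALLOC][30-54 FREE]
Op 5: b = realloc(b, 2) -> b = 9; heap: [0-3 ALLOC][4-8 FREE][9-10 ALLOC][11-20 FREE][21-29 ALLOC][30-54 FREE]
Op 6: c = realloc(c, 24) -> c = 21; heap: [0-3 ALLOC][4-8 FREE][9-10 ALLOC][11-20 FREE][21-44 ALLOC][45-54 FREE]
malloc(1): first-fit scan over [0-3 ALLOC][4-8 FREE][9-10 ALLOC][11-20 FREE][21-44 ALLOC][45-54 FREE] -> 4

Answer: 4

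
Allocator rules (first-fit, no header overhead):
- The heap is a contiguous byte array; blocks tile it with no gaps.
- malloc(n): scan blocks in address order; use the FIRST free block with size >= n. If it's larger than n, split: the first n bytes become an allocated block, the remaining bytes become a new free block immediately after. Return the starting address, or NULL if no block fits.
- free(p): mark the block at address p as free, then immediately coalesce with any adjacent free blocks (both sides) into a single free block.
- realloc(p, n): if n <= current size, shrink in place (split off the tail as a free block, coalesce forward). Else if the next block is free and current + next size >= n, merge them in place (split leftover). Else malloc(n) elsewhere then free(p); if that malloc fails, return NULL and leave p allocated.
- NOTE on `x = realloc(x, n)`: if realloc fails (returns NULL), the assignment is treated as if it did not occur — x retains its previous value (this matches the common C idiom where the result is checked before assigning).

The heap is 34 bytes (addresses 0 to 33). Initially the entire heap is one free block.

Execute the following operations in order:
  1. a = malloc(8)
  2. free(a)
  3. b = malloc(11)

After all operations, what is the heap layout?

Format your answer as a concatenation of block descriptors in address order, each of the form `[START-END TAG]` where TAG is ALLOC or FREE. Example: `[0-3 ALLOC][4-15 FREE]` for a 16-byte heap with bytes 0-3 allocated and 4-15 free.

Answer: [0-10 ALLOC][11-33 FREE]

Derivation:
Op 1: a = malloc(8) -> a = 0; heap: [0-7 ALLOC][8-33 FREE]
Op 2: free(a) -> (freed a); heap: [0-33 FREE]
Op 3: b = malloc(11) -> b = 0; heap: [0-10 ALLOC][11-33 FREE]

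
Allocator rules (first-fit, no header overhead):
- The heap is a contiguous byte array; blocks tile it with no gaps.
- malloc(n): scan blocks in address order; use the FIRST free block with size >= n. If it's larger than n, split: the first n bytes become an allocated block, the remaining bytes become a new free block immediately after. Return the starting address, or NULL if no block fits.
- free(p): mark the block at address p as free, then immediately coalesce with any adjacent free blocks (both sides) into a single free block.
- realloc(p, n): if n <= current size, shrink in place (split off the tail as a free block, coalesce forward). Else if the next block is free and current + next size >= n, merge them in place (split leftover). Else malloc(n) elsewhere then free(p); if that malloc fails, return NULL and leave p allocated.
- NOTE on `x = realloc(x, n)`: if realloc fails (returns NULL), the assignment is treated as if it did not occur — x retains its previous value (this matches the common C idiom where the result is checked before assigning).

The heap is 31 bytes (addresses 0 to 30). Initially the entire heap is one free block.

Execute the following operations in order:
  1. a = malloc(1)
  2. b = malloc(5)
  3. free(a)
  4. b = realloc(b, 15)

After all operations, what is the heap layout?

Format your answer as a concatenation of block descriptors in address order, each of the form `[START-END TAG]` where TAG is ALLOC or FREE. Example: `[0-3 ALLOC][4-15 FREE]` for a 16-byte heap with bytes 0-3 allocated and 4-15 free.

Op 1: a = malloc(1) -> a = 0; heap: [0-0 ALLOC][1-30 FREE]
Op 2: b = malloc(5) -> b = 1; heap: [0-0 ALLOC][1-5 ALLOC][6-30 FREE]
Op 3: free(a) -> (freed a); heap: [0-0 FREE][1-5 ALLOC][6-30 FREE]
Op 4: b = realloc(b, 15) -> b = 1; heap: [0-0 FREE][1-15 ALLOC][16-30 FREE]

Answer: [0-0 FREE][1-15 ALLOC][16-30 FREE]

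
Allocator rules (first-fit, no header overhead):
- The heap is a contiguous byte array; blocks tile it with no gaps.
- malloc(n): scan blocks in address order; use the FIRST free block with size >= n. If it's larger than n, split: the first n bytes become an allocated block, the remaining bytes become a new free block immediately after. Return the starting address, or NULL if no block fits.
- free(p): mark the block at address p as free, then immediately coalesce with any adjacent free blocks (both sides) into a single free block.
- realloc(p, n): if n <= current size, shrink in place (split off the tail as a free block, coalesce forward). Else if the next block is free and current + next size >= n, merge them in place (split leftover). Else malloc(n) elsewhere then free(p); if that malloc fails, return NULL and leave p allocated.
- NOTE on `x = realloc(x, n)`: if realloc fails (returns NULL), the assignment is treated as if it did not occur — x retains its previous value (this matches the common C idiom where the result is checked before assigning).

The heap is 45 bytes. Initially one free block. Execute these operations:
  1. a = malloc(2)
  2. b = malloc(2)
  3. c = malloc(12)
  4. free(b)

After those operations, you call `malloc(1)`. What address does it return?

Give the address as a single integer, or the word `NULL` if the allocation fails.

Op 1: a = malloc(2) -> a = 0; heap: [0-1 ALLOC][2-44 FREE]
Op 2: b = malloc(2) -> b = 2; heap: [0-1 ALLOC][2-3 ALLOC][4-44 FREE]
Op 3: c = malloc(12) -> c = 4; heap: [0-1 ALLOC][2-3 ALLOC][4-15 ALLOC][16-44 FREE]
Op 4: free(b) -> (freed b); heap: [0-1 ALLOC][2-3 FREE][4-15 ALLOC][16-44 FREE]
malloc(1): first-fit scan over [0-1 ALLOC][2-3 FREE][4-15 ALLOC][16-44 FREE] -> 2

Answer: 2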